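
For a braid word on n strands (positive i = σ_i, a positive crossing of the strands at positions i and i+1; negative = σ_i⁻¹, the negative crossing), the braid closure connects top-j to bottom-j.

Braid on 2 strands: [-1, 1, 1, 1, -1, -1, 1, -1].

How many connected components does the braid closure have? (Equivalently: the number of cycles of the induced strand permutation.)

Track the strand permutation on 2 strands, starting from identity.
  step 1: s1^-1 swaps positions 1,2 -> [2 1]
  step 2: s1 swaps positions 1,2 -> [1 2]
  step 3: s1 swaps positions 1,2 -> [2 1]
  step 4: s1 swaps positions 1,2 -> [1 2]
  step 5: s1^-1 swaps positions 1,2 -> [2 1]
  step 6: s1^-1 swaps positions 1,2 -> [1 2]
  step 7: s1 swaps positions 1,2 -> [2 1]
  step 8: s1^-1 swaps positions 1,2 -> [1 2]
Final permutation (position -> original strand): [1 2]
Closure components = cycle count of this permutation = 2.

Answer: 2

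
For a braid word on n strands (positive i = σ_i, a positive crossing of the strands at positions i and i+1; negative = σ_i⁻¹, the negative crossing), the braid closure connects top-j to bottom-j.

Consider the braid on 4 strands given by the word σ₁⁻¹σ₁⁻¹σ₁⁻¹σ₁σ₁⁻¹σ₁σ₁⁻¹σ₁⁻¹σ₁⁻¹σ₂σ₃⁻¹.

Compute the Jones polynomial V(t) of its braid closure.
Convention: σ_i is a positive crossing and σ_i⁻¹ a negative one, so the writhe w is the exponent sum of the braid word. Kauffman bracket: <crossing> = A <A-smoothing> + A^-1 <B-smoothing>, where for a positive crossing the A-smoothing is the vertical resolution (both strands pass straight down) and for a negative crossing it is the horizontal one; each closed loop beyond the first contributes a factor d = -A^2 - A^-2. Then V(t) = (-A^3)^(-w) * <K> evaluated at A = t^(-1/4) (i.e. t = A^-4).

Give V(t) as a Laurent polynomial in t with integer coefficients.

t^-2 + t^-4 - t^-5 + t^-6 - t^-7

Derivation:
The presented braid s1^-1 s1^-1 s1^-1 s1 s1^-1 s1 s1^-1 s1^-1 s1^-1 s2 s3^-1 on 4 strands reduces by inverse Markov moves (closure unchanged at each step):
  Destabilize: the word has the form β·s3^-1 where s3^-1 occurs only as the final letter (β ∈ B_3); drop it and the last strand → 3 strands.
  Destabilize: the word has the form β·s2 where s2 occurs only as the final letter (β ∈ B_2); drop it and the last strand → 2 strands.
Reduced to β = s1^-1 s1^-1 s1^-1 s1 s1^-1 s1 s1^-1 s1^-1 s1^-1 on 2 strands, 9 crossings.
Compute on β:
First cancel adjacent σ_i σ_i⁻¹ pairs (Reidemeister II — same braid, same closure): s1^-1 s1^-1 s1^-1 s1 s1^-1 s1 s1^-1 s1^-1 s1^-1 → s1^-1 s1^-1 s1^-1 s1^-1 s1^-1.
Braid: s1^-1 s1^-1 s1^-1 s1^-1 s1^-1 on 2 strands, 5 crossings.
Writhe w = (#positive) - (#negative) = 0 - 5 = -5.
Enumerate smoothing states for the bracket polynomial. There are 2^5 = 32 states.
Smooth each crossing (0=||, 1=⌣⌢); contribution A^(Σ sign_k(1-2s_k)) * d^(L-1).
  state 00000: A-exp=-5, loops=2, term = A^-5 * d^1
  state 00001: A-exp=-3, loops=1, term = A^-3 * d^0
  state 00010: A-exp=-3, loops=1, term = A^-3 * d^0
  state 00011: A-exp=-1, loops=2, term = A^-1 * d^1
  state 00100: A-exp=-3, loops=1, term = A^-3 * d^0
  state 00101: A-exp=-1, loops=2, term = A^-1 * d^1
  state 00110: A-exp=-1, loops=2, term = A^-1 * d^1
  state 00111: A-exp=+1, loops=3, term = A^1 * d^2
  state 01000: A-exp=-3, loops=1, term = A^-3 * d^0
  state 01001: A-exp=-1, loops=2, term = A^-1 * d^1
  state 01010: A-exp=-1, loops=2, term = A^-1 * d^1
  state 01011: A-exp=+1, loops=3, term = A^1 * d^2
  state 01100: A-exp=-1, loops=2, term = A^-1 * d^1
  state 01101: A-exp=+1, loops=3, term = A^1 * d^2
  state 01110: A-exp=+1, loops=3, term = A^1 * d^2
  state 01111: A-exp=+3, loops=4, term = A^3 * d^3
  state 10000: A-exp=-3, loops=1, term = A^-3 * d^0
  state 10001: A-exp=-1, loops=2, term = A^-1 * d^1
  state 10010: A-exp=-1, loops=2, term = A^-1 * d^1
  state 10011: A-exp=+1, loops=3, term = A^1 * d^2
  state 10100: A-exp=-1, loops=2, term = A^-1 * d^1
  state 10101: A-exp=+1, loops=3, term = A^1 * d^2
  state 10110: A-exp=+1, loops=3, term = A^1 * d^2
  state 10111: A-exp=+3, loops=4, term = A^3 * d^3
  state 11000: A-exp=-1, loops=2, term = A^-1 * d^1
  state 11001: A-exp=+1, loops=3, term = A^1 * d^2
  state 11010: A-exp=+1, loops=3, term = A^1 * d^2
  state 11011: A-exp=+3, loops=4, term = A^3 * d^3
  state 11100: A-exp=+1, loops=3, term = A^1 * d^2
  state 11101: A-exp=+3, loops=4, term = A^3 * d^3
  state 11110: A-exp=+3, loops=4, term = A^3 * d^3
  state 11111: A-exp=+5, loops=5, term = A^5 * d^4
Collect the terms by A-exponent (count of states per loop number):
Powers of d = -A^2 - A^-2: d^2 = A^4 + 2 + A^-4; d^3 = -A^6 - 3*A^2 - 3*A^-2 - A^-6; d^4 = A^8 + 4*A^4 + 6 + 4*A^-4 + A^-8.
  A^5 * (d^4) = A^13 + 4*A^9 + 6*A^5 + 4*A + A^-3
  A^3 * (5*d^3) = -5*A^9 - 15*A^5 - 15*A - 5*A^-3
  A^1 * (10*d^2) = 10*A^5 + 20*A + 10*A^-3
  A^-1 * (10*d) = -10*A - 10*A^-3
  A^-3 * (5) = 5*A^-3
  A^-5 * (d) = -A^-3 - A^-7
Summing the groups: <K> = A^13 - A^9 + A^5 - A - A^-7
Normalise by the writhe: (-A^3)^(-w) = (-A^3)^(5) = -A^15, so f(A) = -A^15 * <K> = -A^28 + A^24 - A^20 + A^16 + A^8.
Substitute A = t^(-1/4), i.e. A^e → t^(-e/4): V(t) = t^-2 + t^-4 - t^-5 + t^-6 - t^-7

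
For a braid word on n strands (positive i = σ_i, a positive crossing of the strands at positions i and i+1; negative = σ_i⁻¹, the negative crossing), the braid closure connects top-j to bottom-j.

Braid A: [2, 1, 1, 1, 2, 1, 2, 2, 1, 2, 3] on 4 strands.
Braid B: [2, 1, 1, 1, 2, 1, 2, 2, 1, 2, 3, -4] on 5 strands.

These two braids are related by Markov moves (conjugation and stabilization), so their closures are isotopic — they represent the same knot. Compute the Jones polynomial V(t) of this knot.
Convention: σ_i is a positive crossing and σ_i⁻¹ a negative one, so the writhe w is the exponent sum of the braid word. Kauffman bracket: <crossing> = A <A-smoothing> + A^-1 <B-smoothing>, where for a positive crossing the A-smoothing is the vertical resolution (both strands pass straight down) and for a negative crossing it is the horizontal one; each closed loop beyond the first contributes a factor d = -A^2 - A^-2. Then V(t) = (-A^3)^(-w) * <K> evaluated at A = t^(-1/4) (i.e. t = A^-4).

Markov-equivalent braids have isotopic closures, hence identical knot invariants. Strip the Markov moves from each word to reach a common short braid β, then compute V(t) once on β.
Braid A: s2 s1 s1 s1 s2 s1 s2 s2 s1 s2 s3 on 4 strands reduces by inverse Markov moves (closure unchanged at each step):
  Destabilize: the word has the form β·s3 where s3 occurs only as the final letter (β ∈ B_3); drop it and the last strand → 3 strands.
Reduced to β = s2 s1 s1 s1 s2 s1 s2 s2 s1 s2 on 3 strands, 10 crossings.
Braid B: s2 s1 s1 s1 s2 s1 s2 s2 s1 s2 s3 s4^-1 on 5 strands reduces by inverse Markov moves (closure unchanged at each step):
  Destabilize: the word has the form β·s4^-1 where s4^-1 occurs only as the final letter (β ∈ B_4); drop it and the last strand → 4 strands.
  Destabilize: the word has the form β·s3 where s3 occurs only as the final letter (β ∈ B_3); drop it and the last strand → 3 strands.
Reduced to β = s2 s1 s1 s1 s2 s1 s2 s2 s1 s2 on 3 strands, 10 crossings.
Both give the same β = s2 s1 s1 s1 s2 s1 s2 s2 s1 s2 on 3 strands, so one state sum suffices:
Braid: s2 s1 s1 s1 s2 s1 s2 s2 s1 s2 on 3 strands, 10 crossings.
Writhe w = (#positive) - (#negative) = 10 - 0 = 10.
Computing the Kauffman bracket via state sum. There are 2^10 = 1024 states.
For each crossing: s=0 is the vertical smoothing, s=1 horizontal. Crossing k contributes A^(sign_k * (1 - 2*s_k)); loop factor d = -A^2 - A^-2.
Tabulate the states by total A-exponent and number of loops L (A-exp: L × count):
  A^10: L=3 ×1
  A^8: L=2 ×10
  A^6: L=1 ×25, L=3 ×20
  A^4: L=2 ×100, L=4 ×20
  A^2: L=1 ×36, L=3 ×164, L=5 ×10
  A^0: L=2 ×108, L=4 ×142, L=6 ×2
  A^-2: L=1 ×12, L=3 ×129, L=5 ×69
  A^-4: L=2 ×24, L=4 ×78, L=6 ×18
  A^-6: L=3 ×19, L=5 ×24, L=7 ×2
  A^-8: L=4 ×7, L=6 ×3
  A^-10: L=5 ×1
Each group contributes A^e * Σ count * d^(L-1):
Powers of d = -A^2 - A^-2: d^2 = A^4 + 2 + A^-4; d^3 = -A^6 - 3*A^2 - 3*A^-2 - A^-6; d^4 = A^8 + 4*A^4 + 6 + 4*A^-4 + A^-8; d^5 = -A^10 - 5*A^6 - 10*A^2 - 10*A^-2 - 5*A^-6 - A^-10; d^6 = A^12 + 6*A^8 + 15*A^4 + 20 + 15*A^-4 + 6*A^-8 + A^-12.
  A^10 * (d^2) = A^14 + 2*A^10 + A^6
  A^8 * (10*d) = -10*A^10 - 10*A^6
  A^6 * (25 + 20*d^2) = 20*A^10 + 65*A^6 + 20*A^2
  A^4 * (100*d + 20*d^3) = -20*A^10 - 160*A^6 - 160*A^2 - 20*A^-2
  A^2 * (36 + 164*d^2 + 10*d^4) = 10*A^10 + 204*A^6 + 424*A^2 + 204*A^-2 + 10*A^-6
  A^0 * (108*d + 142*d^3 + 2*d^5) = -2*A^10 - 152*A^6 - 554*A^2 - 554*A^-2 - 152*A^-6 - 2*A^-10
  A^-2 * (12 + 129*d^2 + 69*d^4) = 69*A^6 + 405*A^2 + 684*A^-2 + 405*A^-6 + 69*A^-10
  A^-4 * (24*d + 78*d^3 + 18*d^5) = -18*A^6 - 168*A^2 - 438*A^-2 - 438*A^-6 - 168*A^-10 - 18*A^-14
  A^-6 * (19*d^2 + 24*d^4 + 2*d^6) = 2*A^6 + 36*A^2 + 145*A^-2 + 222*A^-6 + 145*A^-10 + 36*A^-14 + 2*A^-18
  A^-8 * (7*d^3 + 3*d^5) = -3*A^2 - 22*A^-2 - 51*A^-6 - 51*A^-10 - 22*A^-14 - 3*A^-18
  A^-10 * (d^4) = A^-2 + 4*A^-6 + 6*A^-10 + 4*A^-14 + A^-18
Summing the groups: <K> = A^14 + A^6 - A^-10
Normalise by the writhe: (-A^3)^(-w) = (-A^3)^(-10) = A^-30, so f(A) = A^-30 * <K> = A^-16 + A^-24 - A^-40.
Substitute A = t^(-1/4), i.e. A^e → t^(-e/4): V(t) = -t^10 + t^6 + t^4

Answer: -t^10 + t^6 + t^4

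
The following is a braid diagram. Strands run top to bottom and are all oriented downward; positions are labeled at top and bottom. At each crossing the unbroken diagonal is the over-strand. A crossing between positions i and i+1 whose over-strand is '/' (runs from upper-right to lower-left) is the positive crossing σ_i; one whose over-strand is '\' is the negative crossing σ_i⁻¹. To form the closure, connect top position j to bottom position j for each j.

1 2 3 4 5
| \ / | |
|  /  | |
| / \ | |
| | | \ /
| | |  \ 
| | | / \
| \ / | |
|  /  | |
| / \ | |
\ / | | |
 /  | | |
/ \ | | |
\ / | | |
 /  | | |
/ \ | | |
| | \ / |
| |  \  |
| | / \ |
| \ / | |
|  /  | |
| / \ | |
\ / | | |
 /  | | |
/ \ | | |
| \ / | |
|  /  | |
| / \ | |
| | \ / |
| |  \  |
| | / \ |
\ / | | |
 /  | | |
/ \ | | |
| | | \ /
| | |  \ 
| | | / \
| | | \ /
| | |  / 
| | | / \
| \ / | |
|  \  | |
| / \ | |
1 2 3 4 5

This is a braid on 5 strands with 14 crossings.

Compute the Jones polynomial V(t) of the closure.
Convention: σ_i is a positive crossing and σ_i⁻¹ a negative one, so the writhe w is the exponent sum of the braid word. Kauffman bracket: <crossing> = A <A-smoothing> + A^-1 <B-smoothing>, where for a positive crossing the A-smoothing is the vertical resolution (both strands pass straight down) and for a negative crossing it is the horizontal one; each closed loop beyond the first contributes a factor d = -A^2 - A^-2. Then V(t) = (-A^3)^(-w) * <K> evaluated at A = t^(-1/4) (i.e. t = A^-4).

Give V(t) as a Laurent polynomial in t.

-t^7 + 2*t^6 - 2*t^5 + 2*t^4 - 2*t^3 + 2*t^2 - t + 1

Derivation:
Reading the diagram top to bottom ('/'-over between positions i,i+1 = s_i, '\'-over = s_i^-1): braid word = s2 s4^-1 s2 s1 s1 s3^-1 s2 s1 s2 s3^-1 s1 s4^-1 s4 s2^-1.
The presented braid s2 s4^-1 s2 s1 s1 s3^-1 s2 s1 s2 s3^-1 s1 s4^-1 s4 s2^-1 on 5 strands reduces by inverse Markov moves (closure unchanged at each step):
  Deconjugate: the word is γ·β·γ⁻¹ with γ = s2 s4^-1 (prefix) and γ⁻¹ = s4 s2^-1 (suffix); strip both.
  Destabilize: the word has the form β·s4^-1 where s4^-1 occurs only as the final letter (β ∈ B_4); drop it and the last strand → 4 strands.
Reduced to β = s2 s1 s1 s3^-1 s2 s1 s2 s3^-1 s1 on 4 strands, 9 crossings.
Compute on β:
Braid: s2 s1 s1 s3^-1 s2 s1 s2 s3^-1 s1 on 4 strands, 9 crossings.
Writhe w = (#positive) - (#negative) = 7 - 2 = 5.
Enumerate smoothing states for the bracket polynomial. There are 2^9 = 512 states.
Each crossing splits two ways (0=vertical, 1=horizontal). The state's weight is A^(#A-smoothings - #B-smoothings) * d^(loops - 1).
Tabulate the states by total A-exponent and number of loops L (A-exp: L × count):
  A^9: L=4 ×1
  A^7: L=3 ×9
  A^5: L=2 ×28, L=4 ×8
  A^3: L=1 ×32, L=3 ×48, L=5 ×4
  A^1: L=2 ×91, L=4 ×34, L=6 ×1
  A^-1: L=1 ×23, L=3 ×92, L=5 ×11
  A^-3: L=2 ×43, L=4 ×40, L=6 ×1
  A^-5: L=1 ×4, L=3 ×26, L=5 ×6
  A^-7: L=2 ×4, L=4 ×5
  A^-9: L=3 ×1
Each group contributes A^e * Σ count * d^(L-1):
Powers of d = -A^2 - A^-2: d^2 = A^4 + 2 + A^-4; d^3 = -A^6 - 3*A^2 - 3*A^-2 - A^-6; d^4 = A^8 + 4*A^4 + 6 + 4*A^-4 + A^-8; d^5 = -A^10 - 5*A^6 - 10*A^2 - 10*A^-2 - 5*A^-6 - A^-10.
  A^9 * (d^3) = -A^15 - 3*A^11 - 3*A^7 - A^3
  A^7 * (9*d^2) = 9*A^11 + 18*A^7 + 9*A^3
  A^5 * (28*d + 8*d^3) = -8*A^11 - 52*A^7 - 52*A^3 - 8*A^-1
  A^3 * (32 + 48*d^2 + 4*d^4) = 4*A^11 + 64*A^7 + 152*A^3 + 64*A^-1 + 4*A^-5
  A^1 * (91*d + 34*d^3 + d^5) = -A^11 - 39*A^7 - 203*A^3 - 203*A^-1 - 39*A^-5 - A^-9
  A^-1 * (23 + 92*d^2 + 11*d^4) = 11*A^7 + 136*A^3 + 273*A^-1 + 136*A^-5 + 11*A^-9
  A^-3 * (43*d + 40*d^3 + d^5) = -A^7 - 45*A^3 - 173*A^-1 - 173*A^-5 - 45*A^-9 - A^-13
  A^-5 * (4 + 26*d^2 + 6*d^4) = 6*A^3 + 50*A^-1 + 92*A^-5 + 50*A^-9 + 6*A^-13
  A^-7 * (4*d + 5*d^3) = -5*A^-1 - 19*A^-5 - 19*A^-9 - 5*A^-13
  A^-9 * (d^2) = A^-5 + 2*A^-9 + A^-13
Summing the groups: <K> = -A^15 + A^11 - 2*A^7 + 2*A^3 - 2*A^-1 + 2*A^-5 - 2*A^-9 + A^-13
Normalise by the writhe: (-A^3)^(-w) = (-A^3)^(-5) = -A^-15, so f(A) = -A^-15 * <K> = 1 - A^-4 + 2*A^-8 - 2*A^-12 + 2*A^-16 - 2*A^-20 + 2*A^-24 - A^-28.
Substitute A = t^(-1/4), i.e. A^e → t^(-e/4): V(t) = -t^7 + 2*t^6 - 2*t^5 + 2*t^4 - 2*t^3 + 2*t^2 - t + 1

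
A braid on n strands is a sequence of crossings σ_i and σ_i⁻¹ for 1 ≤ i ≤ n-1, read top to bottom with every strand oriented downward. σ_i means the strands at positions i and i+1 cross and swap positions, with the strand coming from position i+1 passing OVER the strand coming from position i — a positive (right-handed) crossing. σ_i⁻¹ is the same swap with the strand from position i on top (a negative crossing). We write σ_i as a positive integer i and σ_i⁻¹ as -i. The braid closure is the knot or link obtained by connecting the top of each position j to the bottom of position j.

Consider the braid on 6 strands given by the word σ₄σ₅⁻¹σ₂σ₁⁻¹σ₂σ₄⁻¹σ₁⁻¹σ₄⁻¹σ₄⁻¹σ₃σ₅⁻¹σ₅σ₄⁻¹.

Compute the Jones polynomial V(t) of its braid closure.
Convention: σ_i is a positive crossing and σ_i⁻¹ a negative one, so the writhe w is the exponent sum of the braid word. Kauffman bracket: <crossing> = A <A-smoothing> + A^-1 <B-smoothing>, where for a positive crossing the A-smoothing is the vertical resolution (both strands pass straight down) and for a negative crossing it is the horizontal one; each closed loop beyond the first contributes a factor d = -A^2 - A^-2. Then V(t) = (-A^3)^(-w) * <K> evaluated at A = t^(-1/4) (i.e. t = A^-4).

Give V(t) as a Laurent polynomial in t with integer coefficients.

t - 1 + 2*t^-1 - 3*t^-2 + 3*t^-3 - 2*t^-4 + 2*t^-5 - t^-6

Derivation:
The presented braid s4 s5^-1 s2 s1^-1 s2 s4^-1 s1^-1 s4^-1 s4^-1 s3 s5^-1 s5 s4^-1 on 6 strands reduces by inverse Markov moves (closure unchanged at each step):
  Deconjugate: the word is γ·β·γ⁻¹ with γ = s4 s5^-1 (prefix) and γ⁻¹ = s5 s4^-1 (suffix); strip both.
  Destabilize: the word has the form β·s5^-1 where s5^-1 occurs only as the final letter (β ∈ B_5); drop it and the last strand → 5 strands.
Reduced to β = s2 s1^-1 s2 s4^-1 s1^-1 s4^-1 s4^-1 s3 on 5 strands, 8 crossings.
Compute on β:
Braid: s2 s1^-1 s2 s4^-1 s1^-1 s4^-1 s4^-1 s3 on 5 strands, 8 crossings.
Writhe w = (#positive) - (#negative) = 3 - 5 = -2.
Computing the Kauffman bracket via state sum. There are 2^8 = 256 states.
Smooth each crossing (0=||, 1=⌣⌢); contribution A^(Σ sign_k(1-2s_k)) * d^(L-1).
Tabulate the states by total A-exponent and number of loops L (A-exp: L × count):
  A^8: L=6 ×1
  A^6: L=5 ×8
  A^4: L=4 ×27, L=6 ×1
  A^2: L=3 ×47, L=5 ×9
  A^0: L=2 ×42, L=4 ×27, L=6 ×1
  A^-2: L=1 ×15, L=3 ×36, L=5 ×5
  A^-4: L=2 ×17, L=4 ×11
  A^-6: L=3 ×7, L=5 ×1
  A^-8: L=4 ×1
Each group contributes A^e * Σ count * d^(L-1):
Powers of d = -A^2 - A^-2: d^2 = A^4 + 2 + A^-4; d^3 = -A^6 - 3*A^2 - 3*A^-2 - A^-6; d^4 = A^8 + 4*A^4 + 6 + 4*A^-4 + A^-8; d^5 = -A^10 - 5*A^6 - 10*A^2 - 10*A^-2 - 5*A^-6 - A^-10.
  A^8 * (d^5) = -A^18 - 5*A^14 - 10*A^10 - 10*A^6 - 5*A^2 - A^-2
  A^6 * (8*d^4) = 8*A^14 + 32*A^10 + 48*A^6 + 32*A^2 + 8*A^-2
  A^4 * (27*d^3 + d^5) = -A^14 - 32*A^10 - 91*A^6 - 91*A^2 - 32*A^-2 - A^-6
  A^2 * (47*d^2 + 9*d^4) = 9*A^10 + 83*A^6 + 148*A^2 + 83*A^-2 + 9*A^-6
  A^0 * (42*d + 27*d^3 + d^5) = -A^10 - 32*A^6 - 133*A^2 - 133*A^-2 - 32*A^-6 - A^-10
  A^-2 * (15 + 36*d^2 + 5*d^4) = 5*A^6 + 56*A^2 + 117*A^-2 + 56*A^-6 + 5*A^-10
  A^-4 * (17*d + 11*d^3) = -11*A^2 - 50*A^-2 - 50*A^-6 - 11*A^-10
  A^-6 * (7*d^2 + d^4) = A^2 + 11*A^-2 + 20*A^-6 + 11*A^-10 + A^-14
  A^-8 * (d^3) = -A^-2 - 3*A^-6 - 3*A^-10 - A^-14
Summing the groups: <K> = -A^18 + 2*A^14 - 2*A^10 + 3*A^6 - 3*A^2 + 2*A^-2 - A^-6 + A^-10
Normalise by the writhe: (-A^3)^(-w) = (-A^3)^(2) = A^6, so f(A) = A^6 * <K> = -A^24 + 2*A^20 - 2*A^16 + 3*A^12 - 3*A^8 + 2*A^4 - 1 + A^-4.
Substitute A = t^(-1/4), i.e. A^e → t^(-e/4): V(t) = t - 1 + 2*t^-1 - 3*t^-2 + 3*t^-3 - 2*t^-4 + 2*t^-5 - t^-6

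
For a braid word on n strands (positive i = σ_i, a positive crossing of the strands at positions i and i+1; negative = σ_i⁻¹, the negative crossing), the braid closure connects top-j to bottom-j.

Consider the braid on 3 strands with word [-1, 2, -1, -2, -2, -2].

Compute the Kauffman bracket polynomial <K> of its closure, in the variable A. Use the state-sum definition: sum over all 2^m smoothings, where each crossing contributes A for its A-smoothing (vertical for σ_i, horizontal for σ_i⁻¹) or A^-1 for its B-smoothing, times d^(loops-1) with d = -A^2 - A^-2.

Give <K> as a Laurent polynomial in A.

-A^12 + A^8 - A^4 + 2 - A^-4 + A^-8

Derivation:
Braid: s1^-1 s2 s1^-1 s2^-1 s2^-1 s2^-1 on 3 strands, 6 crossings.
Writhe w = (#positive) - (#negative) = 1 - 5 = -4.
Computing the Kauffman bracket via state sum. There are 2^6 = 64 states.
Each crossing splits two ways (0=vertical, 1=horizontal). The state's weight is A^(#A-smoothings - #B-smoothings) * d^(loops - 1).
Tabulate the states by total A-exponent and number of loops L (A-exp: L × count):
  A^6: L=4 ×1
  A^4: L=3 ×6
  A^2: L=2 ×12, L=4 ×3
  A^0: L=1 ×9, L=3 ×10, L=5 ×1
  A^-2: L=2 ×12, L=4 ×3
  A^-4: L=1 ×2, L=3 ×4
  A^-6: L=2 ×1
Each group contributes A^e * Σ count * d^(L-1):
Powers of d = -A^2 - A^-2: d^2 = A^4 + 2 + A^-4; d^3 = -A^6 - 3*A^2 - 3*A^-2 - A^-6; d^4 = A^8 + 4*A^4 + 6 + 4*A^-4 + A^-8.
  A^6 * (d^3) = -A^12 - 3*A^8 - 3*A^4 - 1
  A^4 * (6*d^2) = 6*A^8 + 12*A^4 + 6
  A^2 * (12*d + 3*d^3) = -3*A^8 - 21*A^4 - 21 - 3*A^-4
  A^0 * (9 + 10*d^2 + d^4) = A^8 + 14*A^4 + 35 + 14*A^-4 + A^-8
  A^-2 * (12*d + 3*d^3) = -3*A^4 - 21 - 21*A^-4 - 3*A^-8
  A^-4 * (2 + 4*d^2) = 4 + 10*A^-4 + 4*A^-8
  A^-6 * (d) = -A^-4 - A^-8
Summing the groups: <K> = -A^12 + A^8 - A^4 + 2 - A^-4 + A^-8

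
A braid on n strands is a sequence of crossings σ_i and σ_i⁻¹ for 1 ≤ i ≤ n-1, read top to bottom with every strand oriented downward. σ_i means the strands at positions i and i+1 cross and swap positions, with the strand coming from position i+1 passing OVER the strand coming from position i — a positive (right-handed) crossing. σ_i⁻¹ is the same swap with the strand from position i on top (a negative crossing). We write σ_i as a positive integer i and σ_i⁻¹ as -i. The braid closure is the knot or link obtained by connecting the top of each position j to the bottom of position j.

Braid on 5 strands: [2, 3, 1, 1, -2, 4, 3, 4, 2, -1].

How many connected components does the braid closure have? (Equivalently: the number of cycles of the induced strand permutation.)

Track the strand permutation on 5 strands, starting from identity.
  step 1: s2 swaps positions 2,3 -> [1 3 2 4 5]
  step 2: s3 swaps positions 3,4 -> [1 3 4 2 5]
  step 3: s1 swaps positions 1,2 -> [3 1 4 2 5]
  step 4: s1 swaps positions 1,2 -> [1 3 4 2 5]
  step 5: s2^-1 swaps positions 2,3 -> [1 4 3 2 5]
  step 6: s4 swaps positions 4,5 -> [1 4 3 5 2]
  step 7: s3 swaps positions 3,4 -> [1 4 5 3 2]
  step 8: s4 swaps positions 4,5 -> [1 4 5 2 3]
  step 9: s2 swaps positions 2,3 -> [1 5 4 2 3]
  step 10: s1^-1 swaps positions 1,2 -> [5 1 4 2 3]
Final permutation (position -> original strand): [5 1 4 2 3]
Closure components = cycle count of this permutation = 1.

Answer: 1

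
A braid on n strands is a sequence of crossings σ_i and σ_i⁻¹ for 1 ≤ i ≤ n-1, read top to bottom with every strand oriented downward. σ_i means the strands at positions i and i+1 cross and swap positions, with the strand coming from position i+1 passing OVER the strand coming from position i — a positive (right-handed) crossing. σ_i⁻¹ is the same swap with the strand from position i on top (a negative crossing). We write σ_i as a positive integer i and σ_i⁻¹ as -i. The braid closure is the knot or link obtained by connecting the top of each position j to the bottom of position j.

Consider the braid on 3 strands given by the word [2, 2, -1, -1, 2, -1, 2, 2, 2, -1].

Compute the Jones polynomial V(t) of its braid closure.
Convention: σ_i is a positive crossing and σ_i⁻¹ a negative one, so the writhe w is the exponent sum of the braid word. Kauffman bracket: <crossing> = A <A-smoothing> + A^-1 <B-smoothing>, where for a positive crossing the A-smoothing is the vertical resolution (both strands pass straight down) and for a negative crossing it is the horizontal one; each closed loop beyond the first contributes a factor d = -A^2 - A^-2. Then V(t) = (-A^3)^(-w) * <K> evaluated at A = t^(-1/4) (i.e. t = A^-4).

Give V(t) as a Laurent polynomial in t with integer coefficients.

Braid: s2 s2 s1^-1 s1^-1 s2 s1^-1 s2 s2 s2 s1^-1 on 3 strands, 10 crossings.
Writhe w = (#positive) - (#negative) = 6 - 4 = 2.
Enumerate smoothing states for the bracket polynomial. There are 2^10 = 1024 states.
Smooth each crossing (0=||, 1=⌣⌢); contribution A^(Σ sign_k(1-2s_k)) * d^(L-1).
Tabulate the states by total A-exponent and number of loops L (A-exp: L × count):
  A^10: L=5 ×1
  A^8: L=4 ×10
  A^6: L=3 ×41, L=5 ×4
  A^4: L=2 ×81, L=4 ×38, L=6 ×1
  A^2: L=1 ×71, L=3 ×117, L=5 ×22
  A^0: L=2 ×154, L=4 ×91, L=6 ×7
  A^-2: L=3 ×168, L=5 ×41, L=7 ×1
  A^-4: L=4 ×110, L=6 ×10
  A^-6: L=5 ×44, L=7 ×1
  A^-8: L=6 ×10
  A^-10: L=7 ×1
Each group contributes A^e * Σ count * d^(L-1):
Powers of d = -A^2 - A^-2: d^2 = A^4 + 2 + A^-4; d^3 = -A^6 - 3*A^2 - 3*A^-2 - A^-6; d^4 = A^8 + 4*A^4 + 6 + 4*A^-4 + A^-8; d^5 = -A^10 - 5*A^6 - 10*A^2 - 10*A^-2 - 5*A^-6 - A^-10; d^6 = A^12 + 6*A^8 + 15*A^4 + 20 + 15*A^-4 + 6*A^-8 + A^-12.
  A^10 * (d^4) = A^18 + 4*A^14 + 6*A^10 + 4*A^6 + A^2
  A^8 * (10*d^3) = -10*A^14 - 30*A^10 - 30*A^6 - 10*A^2
  A^6 * (41*d^2 + 4*d^4) = 4*A^14 + 57*A^10 + 106*A^6 + 57*A^2 + 4*A^-2
  A^4 * (81*d + 38*d^3 + d^5) = -A^14 - 43*A^10 - 205*A^6 - 205*A^2 - 43*A^-2 - A^-6
  A^2 * (71 + 117*d^2 + 22*d^4) = 22*A^10 + 205*A^6 + 437*A^2 + 205*A^-2 + 22*A^-6
  A^0 * (154*d + 91*d^3 + 7*d^5) = -7*A^10 - 126*A^6 - 497*A^2 - 497*A^-2 - 126*A^-6 - 7*A^-10
  A^-2 * (168*d^2 + 41*d^4 + d^6) = A^10 + 47*A^6 + 347*A^2 + 602*A^-2 + 347*A^-6 + 47*A^-10 + A^-14
  A^-4 * (110*d^3 + 10*d^5) = -10*A^6 - 160*A^2 - 430*A^-2 - 430*A^-6 - 160*A^-10 - 10*A^-14
  A^-6 * (44*d^4 + d^6) = A^6 + 50*A^2 + 191*A^-2 + 284*A^-6 + 191*A^-10 + 50*A^-14 + A^-18
  A^-8 * (10*d^5) = -10*A^2 - 50*A^-2 - 100*A^-6 - 100*A^-10 - 50*A^-14 - 10*A^-18
  A^-10 * (d^6) = A^2 + 6*A^-2 + 15*A^-6 + 20*A^-10 + 15*A^-14 + 6*A^-18 + A^-22
Summing the groups: <K> = A^18 - 3*A^14 + 6*A^10 - 8*A^6 + 11*A^2 - 12*A^-2 + 11*A^-6 - 9*A^-10 + 6*A^-14 - 3*A^-18 + A^-22
Normalise by the writhe: (-A^3)^(-w) = (-A^3)^(-2) = A^-6, so f(A) = A^-6 * <K> = A^12 - 3*A^8 + 6*A^4 - 8 + 11*A^-4 - 12*A^-8 + 11*A^-12 - 9*A^-16 + 6*A^-20 - 3*A^-24 + A^-28.
Substitute A = t^(-1/4), i.e. A^e → t^(-e/4): V(t) = t^7 - 3*t^6 + 6*t^5 - 9*t^4 + 11*t^3 - 12*t^2 + 11*t - 8 + 6*t^-1 - 3*t^-2 + t^-3

Answer: t^7 - 3*t^6 + 6*t^5 - 9*t^4 + 11*t^3 - 12*t^2 + 11*t - 8 + 6*t^-1 - 3*t^-2 + t^-3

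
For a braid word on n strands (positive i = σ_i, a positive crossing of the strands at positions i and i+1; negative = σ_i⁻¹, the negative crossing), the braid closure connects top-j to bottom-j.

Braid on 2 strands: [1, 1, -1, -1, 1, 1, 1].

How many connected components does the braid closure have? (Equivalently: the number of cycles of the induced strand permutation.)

1

Derivation:
Track the strand permutation on 2 strands, starting from identity.
  step 1: s1 swaps positions 1,2 -> [2 1]
  step 2: s1 swaps positions 1,2 -> [1 2]
  step 3: s1^-1 swaps positions 1,2 -> [2 1]
  step 4: s1^-1 swaps positions 1,2 -> [1 2]
  step 5: s1 swaps positions 1,2 -> [2 1]
  step 6: s1 swaps positions 1,2 -> [1 2]
  step 7: s1 swaps positions 1,2 -> [2 1]
Final permutation (position -> original strand): [2 1]
Closure components = cycle count of this permutation = 1.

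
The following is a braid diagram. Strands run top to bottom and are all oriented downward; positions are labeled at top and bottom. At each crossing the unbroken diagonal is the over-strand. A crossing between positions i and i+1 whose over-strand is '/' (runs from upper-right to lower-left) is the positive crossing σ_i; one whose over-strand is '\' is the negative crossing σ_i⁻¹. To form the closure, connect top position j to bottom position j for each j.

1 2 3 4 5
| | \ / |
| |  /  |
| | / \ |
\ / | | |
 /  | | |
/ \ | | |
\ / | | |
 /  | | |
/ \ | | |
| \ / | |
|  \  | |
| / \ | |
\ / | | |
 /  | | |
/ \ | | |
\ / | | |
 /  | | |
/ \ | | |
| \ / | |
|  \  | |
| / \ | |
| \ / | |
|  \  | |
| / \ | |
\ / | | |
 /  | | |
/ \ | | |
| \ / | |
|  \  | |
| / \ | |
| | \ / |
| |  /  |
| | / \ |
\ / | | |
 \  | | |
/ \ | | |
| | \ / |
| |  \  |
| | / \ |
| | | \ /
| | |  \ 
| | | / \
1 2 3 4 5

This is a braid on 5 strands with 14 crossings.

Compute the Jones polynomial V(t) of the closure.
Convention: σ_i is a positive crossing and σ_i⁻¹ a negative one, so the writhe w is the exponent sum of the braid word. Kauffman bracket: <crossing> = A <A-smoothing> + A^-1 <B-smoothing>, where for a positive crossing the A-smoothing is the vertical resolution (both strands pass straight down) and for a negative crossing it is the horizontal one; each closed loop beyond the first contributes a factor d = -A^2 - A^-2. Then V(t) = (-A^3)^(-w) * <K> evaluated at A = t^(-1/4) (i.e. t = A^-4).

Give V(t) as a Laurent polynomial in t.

Reading the diagram top to bottom ('/'-over between positions i,i+1 = s_i, '\'-over = s_i^-1): braid word = s3 s1 s1 s2^-1 s1 s1 s2^-1 s2^-1 s1 s2^-1 s3 s1^-1 s3^-1 s4^-1.
The presented braid s3 s1 s1 s2^-1 s1 s1 s2^-1 s2^-1 s1 s2^-1 s3 s1^-1 s3^-1 s4^-1 on 5 strands reduces by inverse Markov moves (closure unchanged at each step):
  Destabilize: the word has the form β·s4^-1 where s4^-1 occurs only as the final letter (β ∈ B_4); drop it and the last strand → 4 strands.
  Deconjugate: the word is γ·β·γ⁻¹ with γ = s3 s1 (prefix) and γ⁻¹ = s1^-1 s3^-1 (suffix); strip both.
  Destabilize: the word has the form β·s3 where s3 occurs only as the final letter (β ∈ B_3); drop it and the last strand → 3 strands.
Reduced to β = s1 s2^-1 s1 s1 s2^-1 s2^-1 s1 s2^-1 on 3 strands, 8 crossings.
Compute on β:
Braid: s1 s2^-1 s1 s1 s2^-1 s2^-1 s1 s2^-1 on 3 strands, 8 crossings.
Writhe w = (#positive) - (#negative) = 4 - 4 = 0.
Computing the Kauffman bracket via state sum. There are 2^8 = 256 states.
Smooth each crossing (0=||, 1=⌣⌢); contribution A^(Σ sign_k(1-2s_k)) * d^(L-1).
Tabulate the states by total A-exponent and number of loops L (A-exp: L × count):
  A^8: L=5 ×1
  A^6: L=4 ×8
  A^4: L=3 ×27, L=5 ×1
  A^2: L=2 ×47, L=4 ×9
  A^0: L=1 ×37, L=3 ×32, L=5 ×1
  A^-2: L=2 ×47, L=4 ×9
  A^-4: L=3 ×27, L=5 ×1
  A^-6: L=4 ×8
  A^-8: L=5 ×1
Each group contributes A^e * Σ count * d^(L-1):
Powers of d = -A^2 - A^-2: d^2 = A^4 + 2 + A^-4; d^3 = -A^6 - 3*A^2 - 3*A^-2 - A^-6; d^4 = A^8 + 4*A^4 + 6 + 4*A^-4 + A^-8.
  A^8 * (d^4) = A^16 + 4*A^12 + 6*A^8 + 4*A^4 + 1
  A^6 * (8*d^3) = -8*A^12 - 24*A^8 - 24*A^4 - 8
  A^4 * (27*d^2 + d^4) = A^12 + 31*A^8 + 60*A^4 + 31 + A^-4
  A^2 * (47*d + 9*d^3) = -9*A^8 - 74*A^4 - 74 - 9*A^-4
  A^0 * (37 + 32*d^2 + d^4) = A^8 + 36*A^4 + 107 + 36*A^-4 + A^-8
  A^-2 * (47*d + 9*d^3) = -9*A^4 - 74 - 74*A^-4 - 9*A^-8
  A^-4 * (27*d^2 + d^4) = A^4 + 31 + 60*A^-4 + 31*A^-8 + A^-12
  A^-6 * (8*d^3) = -8 - 24*A^-4 - 24*A^-8 - 8*A^-12
  A^-8 * (d^4) = 1 + 4*A^-4 + 6*A^-8 + 4*A^-12 + A^-16
Summing the groups: <K> = A^16 - 3*A^12 + 5*A^8 - 6*A^4 + 7 - 6*A^-4 + 5*A^-8 - 3*A^-12 + A^-16
Normalise by the writhe: (-A^3)^(-w) = (-A^3)^(0) = 1, so f(A) = 1 * <K> = A^16 - 3*A^12 + 5*A^8 - 6*A^4 + 7 - 6*A^-4 + 5*A^-8 - 3*A^-12 + A^-16.
Substitute A = t^(-1/4), i.e. A^e → t^(-e/4): V(t) = t^4 - 3*t^3 + 5*t^2 - 6*t + 7 - 6*t^-1 + 5*t^-2 - 3*t^-3 + t^-4

Answer: t^4 - 3*t^3 + 5*t^2 - 6*t + 7 - 6*t^-1 + 5*t^-2 - 3*t^-3 + t^-4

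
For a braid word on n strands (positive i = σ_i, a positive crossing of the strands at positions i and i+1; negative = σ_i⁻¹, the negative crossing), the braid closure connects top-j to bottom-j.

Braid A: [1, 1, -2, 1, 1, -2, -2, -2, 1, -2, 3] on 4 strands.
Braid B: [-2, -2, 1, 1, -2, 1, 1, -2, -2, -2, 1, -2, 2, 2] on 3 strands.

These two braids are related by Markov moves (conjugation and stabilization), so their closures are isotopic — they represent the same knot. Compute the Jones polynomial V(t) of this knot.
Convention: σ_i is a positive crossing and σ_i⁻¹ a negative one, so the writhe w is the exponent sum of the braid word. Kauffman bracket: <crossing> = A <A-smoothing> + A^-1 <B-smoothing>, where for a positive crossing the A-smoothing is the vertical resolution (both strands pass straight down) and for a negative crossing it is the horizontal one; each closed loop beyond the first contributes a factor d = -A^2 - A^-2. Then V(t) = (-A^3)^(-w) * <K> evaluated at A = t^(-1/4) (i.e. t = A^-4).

-t^5 + 3*t^4 - 6*t^3 + 9*t^2 - 11*t + 13 - 11*t^-1 + 9*t^-2 - 6*t^-3 + 3*t^-4 - t^-5

Derivation:
Markov-equivalent braids have isotopic closures, hence identical knot invariants. Strip the Markov moves from each word to reach a common short braid β, then compute V(t) once on β.
Braid A: s1 s1 s2^-1 s1 s1 s2^-1 s2^-1 s2^-1 s1 s2^-1 s3 on 4 strands reduces by inverse Markov moves (closure unchanged at each step):
  Destabilize: the word has the form β·s3 where s3 occurs only as the final letter (β ∈ B_3); drop it and the last strand → 3 strands.
Reduced to β = s1 s1 s2^-1 s1 s1 s2^-1 s2^-1 s2^-1 s1 s2^-1 on 3 strands, 10 crossings.
Braid B: s2^-1 s2^-1 s1 s1 s2^-1 s1 s1 s2^-1 s2^-1 s2^-1 s1 s2^-1 s2 s2 on 3 strands reduces by inverse Markov moves (closure unchanged at each step):
  Deconjugate: the word is γ·β·γ⁻¹ with γ = s2^-1 s2^-1 (prefix) and γ⁻¹ = s2 s2 (suffix); strip both.
Reduced to β = s1 s1 s2^-1 s1 s1 s2^-1 s2^-1 s2^-1 s1 s2^-1 on 3 strands, 10 crossings.
Both give the same β = s1 s1 s2^-1 s1 s1 s2^-1 s2^-1 s2^-1 s1 s2^-1 on 3 strands, so one state sum suffices:
Braid: s1 s1 s2^-1 s1 s1 s2^-1 s2^-1 s2^-1 s1 s2^-1 on 3 strands, 10 crossings.
Writhe w = (#positive) - (#negative) = 5 - 5 = 0.
Computing the Kauffman bracket via state sum. There are 2^10 = 1024 states.
Each crossing splits two ways (0=vertical, 1=horizontal). The state's weight is A^(#A-smoothings - #B-smoothings) * d^(loops - 1).
Tabulate the states by total A-exponent and number of loops L (A-exp: L × count):
  A^10: L=6 ×1
  A^8: L=5 ×10
  A^6: L=4 ×43, L=6 ×2
  A^4: L=3 ×98, L=5 ×22
  A^2: L=2 ×121, L=4 ×83, L=6 ×6
  A^0: L=1 ×73, L=3 ×140, L=5 ×38, L=7 ×1
  A^-2: L=2 ×121, L=4 ×79, L=6 ×10
  A^-4: L=3 ×95, L=5 ×24, L=7 ×1
  A^-6: L=4 ×42, L=6 ×3
  A^-8: L=5 ×10
  A^-10: L=6 ×1
Each group contributes A^e * Σ count * d^(L-1):
Powers of d = -A^2 - A^-2: d^2 = A^4 + 2 + A^-4; d^3 = -A^6 - 3*A^2 - 3*A^-2 - A^-6; d^4 = A^8 + 4*A^4 + 6 + 4*A^-4 + A^-8; d^5 = -A^10 - 5*A^6 - 10*A^2 - 10*A^-2 - 5*A^-6 - A^-10; d^6 = A^12 + 6*A^8 + 15*A^4 + 20 + 15*A^-4 + 6*A^-8 + A^-12.
  A^10 * (d^5) = -A^20 - 5*A^16 - 10*A^12 - 10*A^8 - 5*A^4 - 1
  A^8 * (10*d^4) = 10*A^16 + 40*A^12 + 60*A^8 + 40*A^4 + 10
  A^6 * (43*d^3 + 2*d^5) = -2*A^16 - 53*A^12 - 149*A^8 - 149*A^4 - 53 - 2*A^-4
  A^4 * (98*d^2 + 22*d^4) = 22*A^12 + 186*A^8 + 328*A^4 + 186 + 22*A^-4
  A^2 * (121*d + 83*d^3 + 6*d^5) = -6*A^12 - 113*A^8 - 430*A^4 - 430 - 113*A^-4 - 6*A^-8
  A^0 * (73 + 140*d^2 + 38*d^4 + d^6) = A^12 + 44*A^8 + 307*A^4 + 601 + 307*A^-4 + 44*A^-8 + A^-12
  A^-2 * (121*d + 79*d^3 + 10*d^5) = -10*A^8 - 129*A^4 - 458 - 458*A^-4 - 129*A^-8 - 10*A^-12
  A^-4 * (95*d^2 + 24*d^4 + d^6) = A^8 + 30*A^4 + 206 + 354*A^-4 + 206*A^-8 + 30*A^-12 + A^-16
  A^-6 * (42*d^3 + 3*d^5) = -3*A^4 - 57 - 156*A^-4 - 156*A^-8 - 57*A^-12 - 3*A^-16
  A^-8 * (10*d^4) = 10 + 40*A^-4 + 60*A^-8 + 40*A^-12 + 10*A^-16
  A^-10 * (d^5) = -1 - 5*A^-4 - 10*A^-8 - 10*A^-12 - 5*A^-16 - A^-20
Summing the groups: <K> = -A^20 + 3*A^16 - 6*A^12 + 9*A^8 - 11*A^4 + 13 - 11*A^-4 + 9*A^-8 - 6*A^-12 + 3*A^-16 - A^-20
Normalise by the writhe: (-A^3)^(-w) = (-A^3)^(0) = 1, so f(A) = 1 * <K> = -A^20 + 3*A^16 - 6*A^12 + 9*A^8 - 11*A^4 + 13 - 11*A^-4 + 9*A^-8 - 6*A^-12 + 3*A^-16 - A^-20.
Substitute A = t^(-1/4), i.e. A^e → t^(-e/4): V(t) = -t^5 + 3*t^4 - 6*t^3 + 9*t^2 - 11*t + 13 - 11*t^-1 + 9*t^-2 - 6*t^-3 + 3*t^-4 - t^-5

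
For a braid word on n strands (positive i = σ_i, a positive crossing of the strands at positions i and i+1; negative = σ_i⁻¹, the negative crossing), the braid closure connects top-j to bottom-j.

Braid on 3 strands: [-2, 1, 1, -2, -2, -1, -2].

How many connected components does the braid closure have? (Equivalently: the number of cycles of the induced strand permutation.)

Track the strand permutation on 3 strands, starting from identity.
  step 1: s2^-1 swaps positions 2,3 -> [1 3 2]
  step 2: s1 swaps positions 1,2 -> [3 1 2]
  step 3: s1 swaps positions 1,2 -> [1 3 2]
  step 4: s2^-1 swaps positions 2,3 -> [1 2 3]
  step 5: s2^-1 swaps positions 2,3 -> [1 3 2]
  step 6: s1^-1 swaps positions 1,2 -> [3 1 2]
  step 7: s2^-1 swaps positions 2,3 -> [3 2 1]
Final permutation (position -> original strand): [3 2 1]
Closure components = cycle count of this permutation = 2.

Answer: 2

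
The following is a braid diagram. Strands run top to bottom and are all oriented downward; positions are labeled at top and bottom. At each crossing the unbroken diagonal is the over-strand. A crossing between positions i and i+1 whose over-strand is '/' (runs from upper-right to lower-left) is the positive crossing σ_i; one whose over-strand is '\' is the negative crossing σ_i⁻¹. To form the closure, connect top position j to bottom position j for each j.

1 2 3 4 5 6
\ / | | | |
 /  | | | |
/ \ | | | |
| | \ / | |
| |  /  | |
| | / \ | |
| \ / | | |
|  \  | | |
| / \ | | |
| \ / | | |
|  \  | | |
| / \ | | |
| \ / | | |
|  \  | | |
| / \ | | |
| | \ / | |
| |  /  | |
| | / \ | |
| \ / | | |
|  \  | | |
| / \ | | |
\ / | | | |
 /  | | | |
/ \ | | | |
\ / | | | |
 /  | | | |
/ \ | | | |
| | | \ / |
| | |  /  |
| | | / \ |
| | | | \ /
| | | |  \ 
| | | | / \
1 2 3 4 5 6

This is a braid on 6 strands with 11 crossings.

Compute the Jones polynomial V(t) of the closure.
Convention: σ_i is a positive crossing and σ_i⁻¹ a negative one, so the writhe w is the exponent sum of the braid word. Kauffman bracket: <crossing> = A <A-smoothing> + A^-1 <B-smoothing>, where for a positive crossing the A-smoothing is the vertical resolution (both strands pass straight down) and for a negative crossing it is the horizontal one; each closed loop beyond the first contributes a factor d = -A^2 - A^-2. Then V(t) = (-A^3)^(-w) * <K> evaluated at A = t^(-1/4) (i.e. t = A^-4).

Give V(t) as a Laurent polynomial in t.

Reading the diagram top to bottom ('/'-over between positions i,i+1 = s_i, '\'-over = s_i^-1): braid word = s1 s3 s2^-1 s2^-1 s2^-1 s3 s2^-1 s1 s1 s4 s5^-1.
The presented braid s1 s3 s2^-1 s2^-1 s2^-1 s3 s2^-1 s1 s1 s4 s5^-1 on 6 strands reduces by inverse Markov moves (closure unchanged at each step):
  Destabilize: the word has the form β·s5^-1 where s5^-1 occurs only as the final letter (β ∈ B_5); drop it and the last strand → 5 strands.
  Destabilize: the word has the form β·s4 where s4 occurs only as the final letter (β ∈ B_4); drop it and the last strand → 4 strands.
Reduced to β = s1 s3 s2^-1 s2^-1 s2^-1 s3 s2^-1 s1 s1 on 4 strands, 9 crossings.
Compute on β:
Braid: s1 s3 s2^-1 s2^-1 s2^-1 s3 s2^-1 s1 s1 on 4 strands, 9 crossings.
Writhe w = (#positive) - (#negative) = 5 - 4 = 1.
Enumerate smoothing states for the bracket polynomial. There are 2^9 = 512 states.
Smooth each crossing (0=||, 1=⌣⌢); contribution A^(Σ sign_k(1-2s_k)) * d^(L-1).
Tabulate the states by total A-exponent and number of loops L (A-exp: L × count):
  A^9: L=6 ×1
  A^7: L=5 ×9
  A^5: L=4 ×33, L=6 ×3
  A^3: L=3 ×64, L=5 ×19, L=7 ×1
  A^1: L=2 ×68, L=4 ×52, L=6 ×6
  A^-1: L=1 ×33, L=3 ×75, L=5 ×18
  A^-3: L=2 ×51, L=4 ×32, L=6 ×1
  A^-5: L=3 ×32, L=5 ×4
  A^-7: L=4 ×9
  A^-9: L=5 ×1
Each group contributes A^e * Σ count * d^(L-1):
Powers of d = -A^2 - A^-2: d^2 = A^4 + 2 + A^-4; d^3 = -A^6 - 3*A^2 - 3*A^-2 - A^-6; d^4 = A^8 + 4*A^4 + 6 + 4*A^-4 + A^-8; d^5 = -A^10 - 5*A^6 - 10*A^2 - 10*A^-2 - 5*A^-6 - A^-10; d^6 = A^12 + 6*A^8 + 15*A^4 + 20 + 15*A^-4 + 6*A^-8 + A^-12.
  A^9 * (d^5) = -A^19 - 5*A^15 - 10*A^11 - 10*A^7 - 5*A^3 - A^-1
  A^7 * (9*d^4) = 9*A^15 + 36*A^11 + 54*A^7 + 36*A^3 + 9*A^-1
  A^5 * (33*d^3 + 3*d^5) = -3*A^15 - 48*A^11 - 129*A^7 - 129*A^3 - 48*A^-1 - 3*A^-5
  A^3 * (64*d^2 + 19*d^4 + d^6) = A^15 + 25*A^11 + 155*A^7 + 262*A^3 + 155*A^-1 + 25*A^-5 + A^-9
  A^1 * (68*d + 52*d^3 + 6*d^5) = -6*A^11 - 82*A^7 - 284*A^3 - 284*A^-1 - 82*A^-5 - 6*A^-9
  A^-1 * (33 + 75*d^2 + 18*d^4) = 18*A^7 + 147*A^3 + 291*A^-1 + 147*A^-5 + 18*A^-9
  A^-3 * (51*d + 32*d^3 + d^5) = -A^7 - 37*A^3 - 157*A^-1 - 157*A^-5 - 37*A^-9 - A^-13
  A^-5 * (32*d^2 + 4*d^4) = 4*A^3 + 48*A^-1 + 88*A^-5 + 48*A^-9 + 4*A^-13
  A^-7 * (9*d^3) = -9*A^-1 - 27*A^-5 - 27*A^-9 - 9*A^-13
  A^-9 * (d^4) = A^-1 + 4*A^-5 + 6*A^-9 + 4*A^-13 + A^-17
Summing the groups: <K> = -A^19 + 2*A^15 - 3*A^11 + 5*A^7 - 6*A^3 + 5*A^-1 - 5*A^-5 + 3*A^-9 - 2*A^-13 + A^-17
Normalise by the writhe: (-A^3)^(-w) = (-A^3)^(-1) = -A^-3, so f(A) = -A^-3 * <K> = A^16 - 2*A^12 + 3*A^8 - 5*A^4 + 6 - 5*A^-4 + 5*A^-8 - 3*A^-12 + 2*A^-16 - A^-20.
Substitute A = t^(-1/4), i.e. A^e → t^(-e/4): V(t) = -t^5 + 2*t^4 - 3*t^3 + 5*t^2 - 5*t + 6 - 5*t^-1 + 3*t^-2 - 2*t^-3 + t^-4

Answer: -t^5 + 2*t^4 - 3*t^3 + 5*t^2 - 5*t + 6 - 5*t^-1 + 3*t^-2 - 2*t^-3 + t^-4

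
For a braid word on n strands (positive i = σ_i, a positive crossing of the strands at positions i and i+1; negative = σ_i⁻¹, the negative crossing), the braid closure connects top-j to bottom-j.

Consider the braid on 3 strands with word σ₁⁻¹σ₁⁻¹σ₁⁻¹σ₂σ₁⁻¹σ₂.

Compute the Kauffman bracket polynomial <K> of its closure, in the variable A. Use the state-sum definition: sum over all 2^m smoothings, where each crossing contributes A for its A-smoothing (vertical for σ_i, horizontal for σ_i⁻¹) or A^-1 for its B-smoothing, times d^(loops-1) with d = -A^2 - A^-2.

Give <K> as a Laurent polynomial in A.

Braid: s1^-1 s1^-1 s1^-1 s2 s1^-1 s2 on 3 strands, 6 crossings.
Writhe w = (#positive) - (#negative) = 2 - 4 = -2.
Enumerate smoothing states for the bracket polynomial. There are 2^6 = 64 states.
Each crossing splits two ways (0=vertical, 1=horizontal). The state's weight is A^(#A-smoothings - #B-smoothings) * d^(loops - 1).
Tabulate the states by total A-exponent and number of loops L (A-exp: L × count):
  A^6: L=5 ×1
  A^4: L=4 ×6
  A^2: L=3 ×15
  A^0: L=2 ×19, L=4 ×1
  A^-2: L=1 ×11, L=3 ×4
  A^-4: L=2 ×6
  A^-6: L=3 ×1
Each group contributes A^e * Σ count * d^(L-1):
Powers of d = -A^2 - A^-2: d^2 = A^4 + 2 + A^-4; d^3 = -A^6 - 3*A^2 - 3*A^-2 - A^-6; d^4 = A^8 + 4*A^4 + 6 + 4*A^-4 + A^-8.
  A^6 * (d^4) = A^14 + 4*A^10 + 6*A^6 + 4*A^2 + A^-2
  A^4 * (6*d^3) = -6*A^10 - 18*A^6 - 18*A^2 - 6*A^-2
  A^2 * (15*d^2) = 15*A^6 + 30*A^2 + 15*A^-2
  A^0 * (19*d + d^3) = -A^6 - 22*A^2 - 22*A^-2 - A^-6
  A^-2 * (11 + 4*d^2) = 4*A^2 + 19*A^-2 + 4*A^-6
  A^-4 * (6*d) = -6*A^-2 - 6*A^-6
  A^-6 * (d^2) = A^-2 + 2*A^-6 + A^-10
Summing the groups: <K> = A^14 - 2*A^10 + 2*A^6 - 2*A^2 + 2*A^-2 - A^-6 + A^-10

Answer: A^14 - 2*A^10 + 2*A^6 - 2*A^2 + 2*A^-2 - A^-6 + A^-10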